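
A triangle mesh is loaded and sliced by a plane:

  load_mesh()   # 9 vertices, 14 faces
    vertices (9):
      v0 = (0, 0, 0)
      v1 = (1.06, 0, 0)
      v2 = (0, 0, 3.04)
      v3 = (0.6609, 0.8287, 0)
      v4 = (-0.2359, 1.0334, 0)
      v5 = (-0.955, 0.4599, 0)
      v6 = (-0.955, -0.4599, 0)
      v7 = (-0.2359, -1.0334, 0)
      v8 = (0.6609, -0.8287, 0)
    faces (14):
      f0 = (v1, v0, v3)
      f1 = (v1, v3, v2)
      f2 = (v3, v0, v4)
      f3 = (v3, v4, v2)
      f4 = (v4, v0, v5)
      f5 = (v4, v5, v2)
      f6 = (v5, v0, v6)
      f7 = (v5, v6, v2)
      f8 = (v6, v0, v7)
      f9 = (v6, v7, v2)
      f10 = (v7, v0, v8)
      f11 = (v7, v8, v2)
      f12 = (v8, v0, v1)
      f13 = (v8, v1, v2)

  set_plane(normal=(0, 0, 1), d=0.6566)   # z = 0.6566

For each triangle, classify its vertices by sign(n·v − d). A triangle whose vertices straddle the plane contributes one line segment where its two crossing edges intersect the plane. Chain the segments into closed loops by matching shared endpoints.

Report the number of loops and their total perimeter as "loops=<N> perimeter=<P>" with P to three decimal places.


Straddling triangles (7 of 14):
  (v1,v3,v2) [--+] → (0.518154, 0.649712, 0.6566)–(0.831054, 0, 0.6566)  len=0.7211
  (v3,v4,v2) [--+] → (-0.184949, 0.810199, 0.6566)–(0.518154, 0.649712, 0.6566)  len=0.7212
  (v4,v5,v2) [--+] → (-0.748733, 0.360568, 0.6566)–(-0.184949, 0.810199, 0.6566)  len=0.7211
  (v5,v6,v2) [--+] → (-0.748733, -0.360568, 0.6566)–(-0.748733, 0.360568, 0.6566)  len=0.7211
  (v6,v7,v2) [--+] → (-0.184949, -0.810199, 0.6566)–(-0.748733, -0.360568, 0.6566)  len=0.7211
  (v7,v8,v2) [--+] → (0.518154, -0.649712, 0.6566)–(-0.184949, -0.810199, 0.6566)  len=0.7212
  (v8,v1,v2) [--+] → (0.831054, 0, 0.6566)–(0.518154, -0.649712, 0.6566)  len=0.7211

Chained into 1 loop(s):
  loop 1: 7 segments, perimeter = 5.0480
Total perimeter = 5.048

loops=1 perimeter=5.048


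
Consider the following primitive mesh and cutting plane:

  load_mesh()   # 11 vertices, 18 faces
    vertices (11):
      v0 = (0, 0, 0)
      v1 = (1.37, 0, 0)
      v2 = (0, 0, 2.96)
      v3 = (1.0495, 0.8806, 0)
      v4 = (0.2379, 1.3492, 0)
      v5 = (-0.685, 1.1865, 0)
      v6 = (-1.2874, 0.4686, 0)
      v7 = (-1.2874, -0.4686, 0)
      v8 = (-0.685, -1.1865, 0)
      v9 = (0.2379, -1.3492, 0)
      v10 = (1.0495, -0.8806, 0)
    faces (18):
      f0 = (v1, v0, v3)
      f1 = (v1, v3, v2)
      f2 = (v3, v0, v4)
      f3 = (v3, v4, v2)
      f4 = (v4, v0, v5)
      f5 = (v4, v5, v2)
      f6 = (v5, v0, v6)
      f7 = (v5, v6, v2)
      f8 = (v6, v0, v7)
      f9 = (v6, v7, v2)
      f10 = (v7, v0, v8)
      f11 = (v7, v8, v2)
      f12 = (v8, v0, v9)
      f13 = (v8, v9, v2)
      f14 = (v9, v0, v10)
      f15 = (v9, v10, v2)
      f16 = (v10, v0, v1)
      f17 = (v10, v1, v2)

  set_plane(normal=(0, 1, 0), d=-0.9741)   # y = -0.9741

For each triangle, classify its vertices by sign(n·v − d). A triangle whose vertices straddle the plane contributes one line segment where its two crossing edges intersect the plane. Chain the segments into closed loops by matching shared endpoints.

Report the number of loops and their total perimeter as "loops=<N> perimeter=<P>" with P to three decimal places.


loops=1 perimeter=4.241

Straddling triangles (6 of 18):
  (v7,v0,v8) [++-] → (-0.562375, -0.9741, 0)–(-0.863228, -0.9741, 0)  len=0.3009
  (v7,v8,v2) [+-+] → (-0.863228, -0.9741, 0)–(-0.562375, -0.9741, 0.529881)  len=0.6093
  (v8,v0,v9) [-+-] → (-0.562375, -0.9741, 0)–(0.17176, -0.9741, 0)  len=0.7341
  (v8,v9,v2) [--+] → (0.17176, -0.9741, 0.822929)–(-0.562375, -0.9741, 0.529881)  len=0.7905
  (v9,v0,v10) [-++] → (0.17176, -0.9741, 0)–(0.887561, -0.9741, 0)  len=0.7158
  (v9,v10,v2) [-++] → (0.887561, -0.9741, 0)–(0.17176, -0.9741, 0.822929)  len=1.0907

Chained into 1 loop(s):
  loop 1: 6 segments, perimeter = 4.2413
Total perimeter = 4.241


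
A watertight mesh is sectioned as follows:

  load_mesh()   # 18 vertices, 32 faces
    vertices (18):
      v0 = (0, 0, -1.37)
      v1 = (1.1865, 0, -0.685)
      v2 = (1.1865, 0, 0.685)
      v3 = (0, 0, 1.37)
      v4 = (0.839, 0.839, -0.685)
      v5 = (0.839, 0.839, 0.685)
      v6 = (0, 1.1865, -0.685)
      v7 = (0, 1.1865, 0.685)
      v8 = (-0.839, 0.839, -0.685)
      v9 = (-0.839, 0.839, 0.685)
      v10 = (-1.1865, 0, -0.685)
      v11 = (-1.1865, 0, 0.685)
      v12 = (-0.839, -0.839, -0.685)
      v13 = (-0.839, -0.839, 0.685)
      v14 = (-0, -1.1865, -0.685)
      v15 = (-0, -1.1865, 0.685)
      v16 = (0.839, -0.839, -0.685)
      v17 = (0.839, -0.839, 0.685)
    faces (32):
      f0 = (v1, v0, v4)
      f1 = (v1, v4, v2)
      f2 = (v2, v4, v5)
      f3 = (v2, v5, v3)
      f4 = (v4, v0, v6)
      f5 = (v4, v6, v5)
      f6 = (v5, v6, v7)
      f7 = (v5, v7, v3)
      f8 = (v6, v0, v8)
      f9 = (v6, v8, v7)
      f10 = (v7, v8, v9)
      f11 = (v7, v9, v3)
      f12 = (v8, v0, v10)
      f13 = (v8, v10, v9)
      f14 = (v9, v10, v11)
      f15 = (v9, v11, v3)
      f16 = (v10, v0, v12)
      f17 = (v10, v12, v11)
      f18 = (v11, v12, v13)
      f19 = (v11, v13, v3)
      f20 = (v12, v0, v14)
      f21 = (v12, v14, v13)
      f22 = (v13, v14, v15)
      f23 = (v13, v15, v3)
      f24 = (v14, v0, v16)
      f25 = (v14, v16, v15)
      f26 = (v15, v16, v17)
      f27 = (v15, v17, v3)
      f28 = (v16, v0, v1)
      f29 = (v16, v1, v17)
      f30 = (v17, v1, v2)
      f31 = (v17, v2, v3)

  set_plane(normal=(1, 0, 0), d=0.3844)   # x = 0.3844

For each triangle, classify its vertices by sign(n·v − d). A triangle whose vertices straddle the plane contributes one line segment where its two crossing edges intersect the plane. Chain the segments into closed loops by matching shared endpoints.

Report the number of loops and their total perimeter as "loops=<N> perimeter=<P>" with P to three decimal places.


Straddling triangles (12 of 32):
  (v1,v0,v4) [+-+] → (0.3844, 0, -1.14808)–(0.3844, 0.3844, -1.05616)  len=0.3952
  (v2,v5,v3) [++-] → (0.3844, 0.3844, 1.05616)–(0.3844, 0, 1.14808)  len=0.3952
  (v4,v0,v6) [+--] → (0.3844, 0.3844, -1.05616)–(0.3844, 1.02729, -0.685)  len=0.7423
  (v4,v6,v5) [+-+] → (0.3844, 1.02729, -0.685)–(0.3844, 1.02729, -0.0573147)  len=0.6277
  (v5,v6,v7) [+--] → (0.3844, 1.02729, -0.0573147)–(0.3844, 1.02729, 0.685)  len=0.7423
  (v5,v7,v3) [+--] → (0.3844, 1.02729, 0.685)–(0.3844, 0.3844, 1.05616)  len=0.7423
  (v14,v0,v16) [--+] → (0.3844, -0.3844, -1.05616)–(0.3844, -1.02729, -0.685)  len=0.7423
  (v14,v16,v15) [-+-] → (0.3844, -1.02729, -0.685)–(0.3844, -1.02729, 0.0573147)  len=0.7423
  (v15,v16,v17) [-++] → (0.3844, -1.02729, 0.0573147)–(0.3844, -1.02729, 0.685)  len=0.6277
  (v15,v17,v3) [-+-] → (0.3844, -1.02729, 0.685)–(0.3844, -0.3844, 1.05616)  len=0.7423
  (v16,v0,v1) [+-+] → (0.3844, -0.3844, -1.05616)–(0.3844, 0, -1.14808)  len=0.3952
  (v17,v2,v3) [++-] → (0.3844, 0, 1.14808)–(0.3844, -0.3844, 1.05616)  len=0.3952

Chained into 1 loop(s):
  loop 1: 12 segments, perimeter = 7.2903
Total perimeter = 7.290

loops=1 perimeter=7.290


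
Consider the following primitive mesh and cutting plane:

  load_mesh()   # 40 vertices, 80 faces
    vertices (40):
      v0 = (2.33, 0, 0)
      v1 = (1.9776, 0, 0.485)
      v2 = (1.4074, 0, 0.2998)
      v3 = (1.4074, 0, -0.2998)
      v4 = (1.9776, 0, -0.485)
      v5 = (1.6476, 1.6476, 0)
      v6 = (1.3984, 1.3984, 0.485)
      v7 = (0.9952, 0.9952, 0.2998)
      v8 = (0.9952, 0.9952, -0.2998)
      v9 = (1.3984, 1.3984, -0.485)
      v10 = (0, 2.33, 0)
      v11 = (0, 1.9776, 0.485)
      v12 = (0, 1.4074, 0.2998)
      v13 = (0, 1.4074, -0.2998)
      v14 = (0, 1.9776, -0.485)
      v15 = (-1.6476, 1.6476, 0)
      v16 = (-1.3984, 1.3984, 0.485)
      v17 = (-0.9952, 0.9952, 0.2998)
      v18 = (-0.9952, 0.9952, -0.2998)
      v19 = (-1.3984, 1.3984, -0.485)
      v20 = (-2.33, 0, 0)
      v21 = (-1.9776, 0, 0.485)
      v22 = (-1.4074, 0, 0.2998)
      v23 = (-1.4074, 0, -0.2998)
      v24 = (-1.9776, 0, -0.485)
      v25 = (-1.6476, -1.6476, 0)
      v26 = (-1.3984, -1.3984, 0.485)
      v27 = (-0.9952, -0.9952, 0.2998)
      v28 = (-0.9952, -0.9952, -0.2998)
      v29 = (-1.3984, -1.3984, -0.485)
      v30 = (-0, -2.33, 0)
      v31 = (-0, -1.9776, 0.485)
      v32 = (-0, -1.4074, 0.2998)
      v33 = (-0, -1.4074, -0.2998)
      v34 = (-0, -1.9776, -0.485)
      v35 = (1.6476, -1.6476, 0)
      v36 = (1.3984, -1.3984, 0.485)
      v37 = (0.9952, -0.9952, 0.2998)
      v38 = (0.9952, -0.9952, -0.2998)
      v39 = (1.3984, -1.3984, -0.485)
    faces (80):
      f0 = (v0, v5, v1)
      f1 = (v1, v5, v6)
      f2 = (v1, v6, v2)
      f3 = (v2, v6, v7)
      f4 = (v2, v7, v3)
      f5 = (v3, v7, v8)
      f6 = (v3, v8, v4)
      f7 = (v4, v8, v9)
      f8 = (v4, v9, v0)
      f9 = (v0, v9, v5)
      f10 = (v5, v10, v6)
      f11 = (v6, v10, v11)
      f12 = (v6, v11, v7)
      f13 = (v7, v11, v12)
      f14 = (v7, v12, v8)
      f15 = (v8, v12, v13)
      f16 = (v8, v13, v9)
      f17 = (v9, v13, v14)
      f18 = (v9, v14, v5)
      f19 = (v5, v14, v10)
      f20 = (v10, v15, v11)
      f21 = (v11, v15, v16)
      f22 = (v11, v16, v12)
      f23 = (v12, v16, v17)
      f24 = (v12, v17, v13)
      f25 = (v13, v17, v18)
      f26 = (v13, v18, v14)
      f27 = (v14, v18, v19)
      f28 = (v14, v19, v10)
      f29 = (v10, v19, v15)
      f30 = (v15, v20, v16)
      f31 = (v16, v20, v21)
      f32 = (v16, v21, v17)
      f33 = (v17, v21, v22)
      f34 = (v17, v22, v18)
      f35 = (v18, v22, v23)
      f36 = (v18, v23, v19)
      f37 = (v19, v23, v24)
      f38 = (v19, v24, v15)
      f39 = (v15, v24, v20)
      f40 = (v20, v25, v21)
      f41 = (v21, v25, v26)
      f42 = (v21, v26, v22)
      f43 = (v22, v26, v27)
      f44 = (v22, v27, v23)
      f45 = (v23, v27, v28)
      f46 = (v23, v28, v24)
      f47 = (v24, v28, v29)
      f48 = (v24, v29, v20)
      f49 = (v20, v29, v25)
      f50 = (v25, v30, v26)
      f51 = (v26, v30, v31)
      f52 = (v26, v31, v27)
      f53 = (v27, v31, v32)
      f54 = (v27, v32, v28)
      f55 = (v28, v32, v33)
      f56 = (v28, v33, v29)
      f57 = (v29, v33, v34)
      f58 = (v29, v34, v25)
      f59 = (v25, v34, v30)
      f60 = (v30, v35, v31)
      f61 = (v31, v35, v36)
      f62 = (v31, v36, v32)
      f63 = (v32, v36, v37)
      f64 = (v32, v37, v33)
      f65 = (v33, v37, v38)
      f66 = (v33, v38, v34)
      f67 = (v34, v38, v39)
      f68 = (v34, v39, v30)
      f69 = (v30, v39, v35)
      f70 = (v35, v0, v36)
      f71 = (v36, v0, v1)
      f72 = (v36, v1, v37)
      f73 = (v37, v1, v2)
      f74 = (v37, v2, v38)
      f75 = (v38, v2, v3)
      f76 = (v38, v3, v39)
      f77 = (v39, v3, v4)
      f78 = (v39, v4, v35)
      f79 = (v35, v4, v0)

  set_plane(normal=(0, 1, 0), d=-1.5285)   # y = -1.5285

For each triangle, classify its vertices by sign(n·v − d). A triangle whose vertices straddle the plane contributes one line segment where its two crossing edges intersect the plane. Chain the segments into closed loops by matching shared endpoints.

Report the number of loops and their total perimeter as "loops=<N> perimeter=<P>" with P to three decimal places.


loops=1 perimeter=7.568

Straddling triangles (18 of 80):
  (v20,v25,v21) [+-+] → (-1.69693, -1.5285, 0)–(-1.67145, -1.5285, 0.0350592)  len=0.0433
  (v21,v25,v26) [+-+] → (-1.67145, -1.5285, 0.0350592)–(-1.5285, -1.5285, 0.231796)  len=0.2432
  (v20,v29,v25) [++-] → (-1.5285, -1.5285, -0.231796)–(-1.69693, -1.5285, 0)  len=0.2865
  (v25,v30,v26) [--+] → (-1.20311, -1.5285, 0.417269)–(-1.5285, -1.5285, 0.231796)  len=0.3745
  (v26,v30,v31) [+--] → (-1.20311, -1.5285, 0.417269)–(-1.08429, -1.5285, 0.485)  len=0.1368
  (v26,v31,v27) [+-+] → (-1.08429, -1.5285, 0.485)–(-0.454951, -1.5285, 0.400337)  len=0.6350
  (v27,v31,v32) [+-+] → (-0.454951, -1.5285, 0.400337)–(0, -1.5285, 0.339133)  len=0.4590
  (v29,v33,v34) [++-] → (0, -1.5285, -0.339133)–(-1.08429, -1.5285, -0.485)  len=1.0941
  (v29,v34,v25) [+--] → (-1.08429, -1.5285, -0.485)–(-1.5285, -1.5285, -0.231796)  len=0.5113
  (v31,v35,v36) [--+] → (1.5285, -1.5285, 0.231796)–(1.08429, -1.5285, 0.485)  len=0.5113
  (v31,v36,v32) [-++] → (1.08429, -1.5285, 0.485)–(0, -1.5285, 0.339133)  len=1.0941
  (v33,v38,v34) [++-] → (0.454951, -1.5285, -0.400337)–(0, -1.5285, -0.339133)  len=0.4590
  (v34,v38,v39) [-++] → (0.454951, -1.5285, -0.400337)–(1.08429, -1.5285, -0.485)  len=0.6350
  (v34,v39,v30) [-+-] → (1.08429, -1.5285, -0.485)–(1.20311, -1.5285, -0.417269)  len=0.1368
  (v30,v39,v35) [-+-] → (1.20311, -1.5285, -0.417269)–(1.5285, -1.5285, -0.231796)  len=0.3745
  (v35,v0,v36) [-++] → (1.69693, -1.5285, 0)–(1.5285, -1.5285, 0.231796)  len=0.2865
  (v39,v4,v35) [++-] → (1.67145, -1.5285, -0.0350592)–(1.5285, -1.5285, -0.231796)  len=0.2432
  (v35,v4,v0) [-++] → (1.67145, -1.5285, -0.0350592)–(1.69693, -1.5285, 0)  len=0.0433

Chained into 1 loop(s):
  loop 1: 18 segments, perimeter = 7.5676
Total perimeter = 7.568


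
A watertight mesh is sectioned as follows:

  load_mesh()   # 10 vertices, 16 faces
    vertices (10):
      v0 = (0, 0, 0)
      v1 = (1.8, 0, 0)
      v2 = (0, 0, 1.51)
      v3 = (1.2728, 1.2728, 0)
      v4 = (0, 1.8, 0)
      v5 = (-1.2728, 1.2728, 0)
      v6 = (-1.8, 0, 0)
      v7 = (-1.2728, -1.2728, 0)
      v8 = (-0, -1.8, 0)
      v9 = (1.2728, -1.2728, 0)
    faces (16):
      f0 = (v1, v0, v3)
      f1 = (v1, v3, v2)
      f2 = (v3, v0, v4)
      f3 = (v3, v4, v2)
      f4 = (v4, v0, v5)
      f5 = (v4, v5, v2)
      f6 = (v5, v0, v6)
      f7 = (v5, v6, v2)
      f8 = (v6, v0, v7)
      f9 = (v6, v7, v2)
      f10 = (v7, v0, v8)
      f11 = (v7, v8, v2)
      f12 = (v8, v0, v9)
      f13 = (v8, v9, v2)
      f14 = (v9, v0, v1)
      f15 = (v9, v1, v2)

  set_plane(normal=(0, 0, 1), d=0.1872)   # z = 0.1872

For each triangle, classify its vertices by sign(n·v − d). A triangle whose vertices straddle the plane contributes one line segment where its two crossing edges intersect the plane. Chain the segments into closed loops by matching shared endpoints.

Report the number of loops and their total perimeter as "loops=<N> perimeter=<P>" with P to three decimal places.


loops=1 perimeter=9.655

Straddling triangles (8 of 16):
  (v1,v3,v2) [--+] → (1.11501, 1.11501, 0.1872)–(1.57685, 0, 0.1872)  len=1.2069
  (v3,v4,v2) [--+] → (0, 1.57685, 0.1872)–(1.11501, 1.11501, 0.1872)  len=1.2069
  (v4,v5,v2) [--+] → (-1.11501, 1.11501, 0.1872)–(0, 1.57685, 0.1872)  len=1.2069
  (v5,v6,v2) [--+] → (-1.57685, 0, 0.1872)–(-1.11501, 1.11501, 0.1872)  len=1.2069
  (v6,v7,v2) [--+] → (-1.11501, -1.11501, 0.1872)–(-1.57685, 0, 0.1872)  len=1.2069
  (v7,v8,v2) [--+] → (0, -1.57685, 0.1872)–(-1.11501, -1.11501, 0.1872)  len=1.2069
  (v8,v9,v2) [--+] → (1.11501, -1.11501, 0.1872)–(0, -1.57685, 0.1872)  len=1.2069
  (v9,v1,v2) [--+] → (1.57685, 0, 0.1872)–(1.11501, -1.11501, 0.1872)  len=1.2069

Chained into 1 loop(s):
  loop 1: 8 segments, perimeter = 9.6550
Total perimeter = 9.655


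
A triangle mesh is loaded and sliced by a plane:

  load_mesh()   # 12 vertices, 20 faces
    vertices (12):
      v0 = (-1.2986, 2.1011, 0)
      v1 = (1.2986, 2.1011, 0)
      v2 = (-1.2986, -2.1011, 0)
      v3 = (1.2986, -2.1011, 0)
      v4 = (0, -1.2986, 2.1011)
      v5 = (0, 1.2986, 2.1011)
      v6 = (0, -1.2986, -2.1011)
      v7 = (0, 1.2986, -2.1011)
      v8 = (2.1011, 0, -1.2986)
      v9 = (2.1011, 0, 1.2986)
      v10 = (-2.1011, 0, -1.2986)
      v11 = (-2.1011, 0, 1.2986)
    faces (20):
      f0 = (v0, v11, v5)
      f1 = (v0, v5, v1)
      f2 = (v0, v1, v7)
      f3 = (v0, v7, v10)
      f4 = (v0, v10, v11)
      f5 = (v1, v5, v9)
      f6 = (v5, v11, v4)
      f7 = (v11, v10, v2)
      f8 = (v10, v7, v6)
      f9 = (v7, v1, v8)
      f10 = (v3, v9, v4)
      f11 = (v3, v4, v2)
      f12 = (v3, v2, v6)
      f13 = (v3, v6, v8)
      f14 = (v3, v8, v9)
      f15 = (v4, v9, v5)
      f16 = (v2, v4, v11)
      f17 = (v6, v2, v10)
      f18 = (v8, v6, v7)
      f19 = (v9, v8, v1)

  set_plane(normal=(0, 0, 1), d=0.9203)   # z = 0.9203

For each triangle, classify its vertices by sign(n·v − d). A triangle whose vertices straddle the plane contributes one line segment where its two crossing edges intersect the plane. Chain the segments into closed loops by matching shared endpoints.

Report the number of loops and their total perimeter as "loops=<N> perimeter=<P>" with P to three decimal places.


loops=1 perimeter=11.975

Straddling triangles (10 of 20):
  (v0,v11,v5) [-++] → (-1.86732, 0.612079, 0.9203)–(-0.729802, 1.7496, 0.9203)  len=1.6087
  (v0,v5,v1) [-+-] → (-0.729802, 1.7496, 0.9203)–(0.729802, 1.7496, 0.9203)  len=1.4596
  (v0,v10,v11) [--+] → (-2.1011, 0, 0.9203)–(-1.86732, 0.612079, 0.9203)  len=0.6552
  (v1,v5,v9) [-++] → (0.729802, 1.7496, 0.9203)–(1.86732, 0.612079, 0.9203)  len=1.6087
  (v11,v10,v2) [+--] → (-2.1011, 0, 0.9203)–(-1.86732, -0.612079, 0.9203)  len=0.6552
  (v3,v9,v4) [-++] → (1.86732, -0.612079, 0.9203)–(0.729802, -1.7496, 0.9203)  len=1.6087
  (v3,v4,v2) [-+-] → (0.729802, -1.7496, 0.9203)–(-0.729802, -1.7496, 0.9203)  len=1.4596
  (v3,v8,v9) [--+] → (2.1011, 0, 0.9203)–(1.86732, -0.612079, 0.9203)  len=0.6552
  (v2,v4,v11) [-++] → (-0.729802, -1.7496, 0.9203)–(-1.86732, -0.612079, 0.9203)  len=1.6087
  (v9,v8,v1) [+--] → (2.1011, 0, 0.9203)–(1.86732, 0.612079, 0.9203)  len=0.6552

Chained into 1 loop(s):
  loop 1: 10 segments, perimeter = 11.9748
Total perimeter = 11.975


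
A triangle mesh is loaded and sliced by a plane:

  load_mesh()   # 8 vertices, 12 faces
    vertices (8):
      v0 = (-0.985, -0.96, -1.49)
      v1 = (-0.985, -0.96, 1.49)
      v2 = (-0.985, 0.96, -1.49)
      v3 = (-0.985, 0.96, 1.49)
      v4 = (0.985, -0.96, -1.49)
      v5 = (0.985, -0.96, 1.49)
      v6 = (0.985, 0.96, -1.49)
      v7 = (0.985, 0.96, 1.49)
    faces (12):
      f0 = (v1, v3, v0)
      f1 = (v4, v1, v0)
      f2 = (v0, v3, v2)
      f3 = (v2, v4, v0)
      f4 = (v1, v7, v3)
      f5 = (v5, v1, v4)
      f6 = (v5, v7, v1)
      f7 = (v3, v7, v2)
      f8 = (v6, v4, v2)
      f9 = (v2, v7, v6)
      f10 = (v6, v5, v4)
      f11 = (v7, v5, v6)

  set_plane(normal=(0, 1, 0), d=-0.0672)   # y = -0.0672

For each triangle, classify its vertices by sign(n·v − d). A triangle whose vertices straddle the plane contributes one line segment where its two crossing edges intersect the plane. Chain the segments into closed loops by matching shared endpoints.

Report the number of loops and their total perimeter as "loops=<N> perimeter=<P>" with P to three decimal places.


Straddling triangles (8 of 12):
  (v1,v3,v0) [-+-] → (-0.985, -0.0672, 1.49)–(-0.985, -0.0672, -0.1043)  len=1.5943
  (v0,v3,v2) [-++] → (-0.985, -0.0672, -0.1043)–(-0.985, -0.0672, -1.49)  len=1.3857
  (v2,v4,v0) [+--] → (0.06895, -0.0672, -1.49)–(-0.985, -0.0672, -1.49)  len=1.0539
  (v1,v7,v3) [-++] → (-0.06895, -0.0672, 1.49)–(-0.985, -0.0672, 1.49)  len=0.9160
  (v5,v7,v1) [-+-] → (0.985, -0.0672, 1.49)–(-0.06895, -0.0672, 1.49)  len=1.0539
  (v6,v4,v2) [+-+] → (0.985, -0.0672, -1.49)–(0.06895, -0.0672, -1.49)  len=0.9160
  (v6,v5,v4) [+--] → (0.985, -0.0672, 0.1043)–(0.985, -0.0672, -1.49)  len=1.5943
  (v7,v5,v6) [+-+] → (0.985, -0.0672, 1.49)–(0.985, -0.0672, 0.1043)  len=1.3857

Chained into 1 loop(s):
  loop 1: 8 segments, perimeter = 9.9000
Total perimeter = 9.900

loops=1 perimeter=9.900


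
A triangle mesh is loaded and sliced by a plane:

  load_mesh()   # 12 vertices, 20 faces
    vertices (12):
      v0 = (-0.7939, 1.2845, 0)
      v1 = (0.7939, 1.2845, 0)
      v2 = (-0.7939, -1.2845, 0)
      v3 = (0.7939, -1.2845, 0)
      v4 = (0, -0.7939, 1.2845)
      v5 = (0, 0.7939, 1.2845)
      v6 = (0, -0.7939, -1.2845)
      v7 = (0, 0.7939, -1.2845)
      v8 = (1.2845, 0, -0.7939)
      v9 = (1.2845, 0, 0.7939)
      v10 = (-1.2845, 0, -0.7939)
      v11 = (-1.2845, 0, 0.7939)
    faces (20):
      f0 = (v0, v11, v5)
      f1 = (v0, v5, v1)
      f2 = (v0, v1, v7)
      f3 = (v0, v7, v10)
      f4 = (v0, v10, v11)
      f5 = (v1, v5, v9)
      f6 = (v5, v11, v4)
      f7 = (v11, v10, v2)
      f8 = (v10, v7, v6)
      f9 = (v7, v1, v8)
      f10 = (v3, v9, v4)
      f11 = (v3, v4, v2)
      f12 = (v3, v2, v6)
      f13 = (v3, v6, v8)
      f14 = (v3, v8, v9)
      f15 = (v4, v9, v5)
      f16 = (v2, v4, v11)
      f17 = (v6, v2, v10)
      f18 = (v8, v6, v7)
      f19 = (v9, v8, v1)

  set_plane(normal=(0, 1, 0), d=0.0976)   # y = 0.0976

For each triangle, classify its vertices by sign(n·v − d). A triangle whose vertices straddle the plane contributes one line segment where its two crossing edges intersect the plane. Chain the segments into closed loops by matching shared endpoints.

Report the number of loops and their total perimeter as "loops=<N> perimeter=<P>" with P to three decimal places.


loops=1 perimeter=8.441

Straddling triangles (10 of 20):
  (v0,v11,v5) [+-+] → (-1.24722, 0.0976, 0.733577)–(-1.12659, 0.0976, 0.854213)  len=0.1706
  (v0,v7,v10) [++-] → (-1.12659, 0.0976, -0.854213)–(-1.24722, 0.0976, -0.733577)  len=0.1706
  (v0,v10,v11) [+--] → (-1.24722, 0.0976, -0.733577)–(-1.24722, 0.0976, 0.733577)  len=1.4672
  (v1,v5,v9) [++-] → (1.12659, 0.0976, 0.854213)–(1.24722, 0.0976, 0.733577)  len=0.1706
  (v5,v11,v4) [+--] → (-1.12659, 0.0976, 0.854213)–(0, 0.0976, 1.2845)  len=1.2060
  (v10,v7,v6) [-+-] → (-1.12659, 0.0976, -0.854213)–(0, 0.0976, -1.2845)  len=1.2060
  (v7,v1,v8) [++-] → (1.24722, 0.0976, -0.733577)–(1.12659, 0.0976, -0.854213)  len=0.1706
  (v4,v9,v5) [--+] → (1.12659, 0.0976, 0.854213)–(0, 0.0976, 1.2845)  len=1.2060
  (v8,v6,v7) [--+] → (0, 0.0976, -1.2845)–(1.12659, 0.0976, -0.854213)  len=1.2060
  (v9,v8,v1) [--+] → (1.24722, 0.0976, -0.733577)–(1.24722, 0.0976, 0.733577)  len=1.4672

Chained into 1 loop(s):
  loop 1: 10 segments, perimeter = 8.4406
Total perimeter = 8.441


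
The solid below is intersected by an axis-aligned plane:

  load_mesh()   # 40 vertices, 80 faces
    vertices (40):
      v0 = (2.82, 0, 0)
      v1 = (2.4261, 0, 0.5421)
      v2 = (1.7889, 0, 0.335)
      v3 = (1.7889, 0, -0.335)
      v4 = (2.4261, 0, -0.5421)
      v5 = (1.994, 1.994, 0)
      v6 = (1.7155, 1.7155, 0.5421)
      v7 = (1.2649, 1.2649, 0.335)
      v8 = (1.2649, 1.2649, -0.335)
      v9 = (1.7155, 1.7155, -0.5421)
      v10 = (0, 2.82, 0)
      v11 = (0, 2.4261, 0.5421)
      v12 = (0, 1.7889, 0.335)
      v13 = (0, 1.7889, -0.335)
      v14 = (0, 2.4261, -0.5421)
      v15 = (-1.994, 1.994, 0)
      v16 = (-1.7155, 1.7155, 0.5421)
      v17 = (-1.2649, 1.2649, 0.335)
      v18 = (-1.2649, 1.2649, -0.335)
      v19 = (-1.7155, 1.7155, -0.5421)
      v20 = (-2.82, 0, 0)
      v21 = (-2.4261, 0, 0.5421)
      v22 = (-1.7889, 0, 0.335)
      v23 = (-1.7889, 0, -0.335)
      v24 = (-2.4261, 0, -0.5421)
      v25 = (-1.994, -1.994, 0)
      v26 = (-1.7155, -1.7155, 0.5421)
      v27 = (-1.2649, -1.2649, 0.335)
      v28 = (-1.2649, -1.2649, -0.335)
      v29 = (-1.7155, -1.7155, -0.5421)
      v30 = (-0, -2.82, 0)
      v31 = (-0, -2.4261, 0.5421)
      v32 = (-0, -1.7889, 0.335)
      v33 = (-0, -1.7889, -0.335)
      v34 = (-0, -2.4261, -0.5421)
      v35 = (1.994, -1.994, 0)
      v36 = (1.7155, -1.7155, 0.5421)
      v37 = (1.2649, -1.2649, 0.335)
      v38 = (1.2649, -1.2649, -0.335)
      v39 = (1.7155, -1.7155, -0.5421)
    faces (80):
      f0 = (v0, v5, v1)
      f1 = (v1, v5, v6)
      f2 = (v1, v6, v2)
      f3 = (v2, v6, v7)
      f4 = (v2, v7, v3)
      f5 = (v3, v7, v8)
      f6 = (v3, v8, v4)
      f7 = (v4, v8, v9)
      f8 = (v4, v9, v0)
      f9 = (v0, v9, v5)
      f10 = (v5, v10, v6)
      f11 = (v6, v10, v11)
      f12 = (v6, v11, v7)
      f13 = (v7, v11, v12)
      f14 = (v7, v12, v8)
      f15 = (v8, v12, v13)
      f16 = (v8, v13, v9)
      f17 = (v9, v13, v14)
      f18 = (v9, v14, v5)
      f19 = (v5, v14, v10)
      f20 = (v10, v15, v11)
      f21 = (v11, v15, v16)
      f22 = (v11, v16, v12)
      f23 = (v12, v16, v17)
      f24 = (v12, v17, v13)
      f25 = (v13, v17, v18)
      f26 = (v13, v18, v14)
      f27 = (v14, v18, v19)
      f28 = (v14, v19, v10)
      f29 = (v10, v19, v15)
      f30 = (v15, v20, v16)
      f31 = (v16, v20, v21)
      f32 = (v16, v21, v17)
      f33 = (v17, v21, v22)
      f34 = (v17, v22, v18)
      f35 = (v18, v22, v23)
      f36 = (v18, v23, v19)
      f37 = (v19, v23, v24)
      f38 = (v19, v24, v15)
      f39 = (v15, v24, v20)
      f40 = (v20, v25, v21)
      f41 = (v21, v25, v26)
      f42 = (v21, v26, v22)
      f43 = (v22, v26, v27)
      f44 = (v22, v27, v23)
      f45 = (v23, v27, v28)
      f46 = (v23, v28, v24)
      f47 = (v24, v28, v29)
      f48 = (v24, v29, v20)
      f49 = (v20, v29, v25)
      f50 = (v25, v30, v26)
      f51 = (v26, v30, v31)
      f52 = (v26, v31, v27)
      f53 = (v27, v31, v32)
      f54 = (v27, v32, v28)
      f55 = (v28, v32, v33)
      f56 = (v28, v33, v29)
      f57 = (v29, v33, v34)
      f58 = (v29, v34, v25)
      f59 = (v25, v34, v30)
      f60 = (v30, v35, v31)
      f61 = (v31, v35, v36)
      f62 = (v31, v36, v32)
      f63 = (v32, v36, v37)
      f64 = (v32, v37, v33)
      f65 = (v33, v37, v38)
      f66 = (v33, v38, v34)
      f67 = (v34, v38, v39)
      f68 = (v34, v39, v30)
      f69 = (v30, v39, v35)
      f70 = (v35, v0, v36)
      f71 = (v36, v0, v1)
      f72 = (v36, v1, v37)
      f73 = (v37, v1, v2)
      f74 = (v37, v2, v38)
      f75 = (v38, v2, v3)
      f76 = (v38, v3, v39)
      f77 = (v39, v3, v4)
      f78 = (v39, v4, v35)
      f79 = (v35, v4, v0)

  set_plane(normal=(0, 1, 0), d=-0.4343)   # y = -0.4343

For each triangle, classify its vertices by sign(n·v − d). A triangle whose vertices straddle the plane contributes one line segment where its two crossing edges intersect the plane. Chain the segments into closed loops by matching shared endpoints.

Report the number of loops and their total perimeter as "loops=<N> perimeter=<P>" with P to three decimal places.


loops=2 perimeter=6.700

Straddling triangles (20 of 80):
  (v20,v25,v21) [+-+] → (-2.64009, -0.4343, 0)–(-2.33199, -0.4343, 0.424029)  len=0.5241
  (v21,v25,v26) [+--] → (-2.33199, -0.4343, 0.424029)–(-2.2462, -0.4343, 0.5421)  len=0.1459
  (v21,v26,v22) [+-+] → (-2.2462, -0.4343, 0.5421)–(-1.77032, -0.4343, 0.38743)  len=0.5004
  (v22,v26,v27) [+--] → (-1.77032, -0.4343, 0.38743)–(-1.60899, -0.4343, 0.335)  len=0.1696
  (v22,v27,v23) [+-+] → (-1.60899, -0.4343, 0.335)–(-1.60899, -0.4343, -0.104957)  len=0.4400
  (v23,v27,v28) [+--] → (-1.60899, -0.4343, -0.104957)–(-1.60899, -0.4343, -0.335)  len=0.2300
  (v23,v28,v24) [+-+] → (-1.60899, -0.4343, -0.335)–(-2.02741, -0.4343, -0.470993)  len=0.4400
  (v24,v28,v29) [+--] → (-2.02741, -0.4343, -0.470993)–(-2.2462, -0.4343, -0.5421)  len=0.2301
  (v24,v29,v20) [+-+] → (-2.2462, -0.4343, -0.5421)–(-2.54038, -0.4343, -0.137239)  len=0.5005
  (v20,v29,v25) [+--] → (-2.54038, -0.4343, -0.137239)–(-2.64009, -0.4343, 0)  len=0.1696
  (v35,v0,v36) [-+-] → (2.64009, -0.4343, 0)–(2.54038, -0.4343, 0.137239)  len=0.1696
  (v36,v0,v1) [-++] → (2.54038, -0.4343, 0.137239)–(2.2462, -0.4343, 0.5421)  len=0.5005
  (v36,v1,v37) [-+-] → (2.2462, -0.4343, 0.5421)–(2.02741, -0.4343, 0.470993)  len=0.2301
  (v37,v1,v2) [-++] → (2.02741, -0.4343, 0.470993)–(1.60899, -0.4343, 0.335)  len=0.4400
  (v37,v2,v38) [-+-] → (1.60899, -0.4343, 0.335)–(1.60899, -0.4343, 0.104957)  len=0.2300
  (v38,v2,v3) [-++] → (1.60899, -0.4343, 0.104957)–(1.60899, -0.4343, -0.335)  len=0.4400
  (v38,v3,v39) [-+-] → (1.60899, -0.4343, -0.335)–(1.77032, -0.4343, -0.38743)  len=0.1696
  (v39,v3,v4) [-++] → (1.77032, -0.4343, -0.38743)–(2.2462, -0.4343, -0.5421)  len=0.5004
  (v39,v4,v35) [-+-] → (2.2462, -0.4343, -0.5421)–(2.33199, -0.4343, -0.424029)  len=0.1459
  (v35,v4,v0) [-++] → (2.33199, -0.4343, -0.424029)–(2.64009, -0.4343, 0)  len=0.5241

Chained into 2 loop(s):
  loop 1: 10 segments, perimeter = 3.3502
  loop 2: 10 segments, perimeter = 3.3502
Total perimeter = 6.700


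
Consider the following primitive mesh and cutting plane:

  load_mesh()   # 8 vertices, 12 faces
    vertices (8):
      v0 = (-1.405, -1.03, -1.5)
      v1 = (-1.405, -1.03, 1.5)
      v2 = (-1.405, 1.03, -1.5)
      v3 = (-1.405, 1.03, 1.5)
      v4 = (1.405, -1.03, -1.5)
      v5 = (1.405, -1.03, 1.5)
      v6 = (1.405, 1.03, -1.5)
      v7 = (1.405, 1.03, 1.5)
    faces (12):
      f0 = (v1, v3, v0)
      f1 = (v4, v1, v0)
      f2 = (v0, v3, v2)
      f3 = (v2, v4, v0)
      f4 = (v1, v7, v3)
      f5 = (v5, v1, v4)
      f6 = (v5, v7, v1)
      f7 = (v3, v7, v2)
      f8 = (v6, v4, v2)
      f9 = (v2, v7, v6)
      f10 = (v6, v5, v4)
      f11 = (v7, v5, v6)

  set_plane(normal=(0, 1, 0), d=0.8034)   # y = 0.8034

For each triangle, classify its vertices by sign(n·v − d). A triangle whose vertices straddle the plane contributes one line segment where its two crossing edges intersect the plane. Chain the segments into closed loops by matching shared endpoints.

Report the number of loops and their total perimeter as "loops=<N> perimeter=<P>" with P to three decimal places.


loops=1 perimeter=11.620

Straddling triangles (8 of 12):
  (v1,v3,v0) [-+-] → (-1.405, 0.8034, 1.5)–(-1.405, 0.8034, 1.17)  len=0.3300
  (v0,v3,v2) [-++] → (-1.405, 0.8034, 1.17)–(-1.405, 0.8034, -1.5)  len=2.6700
  (v2,v4,v0) [+--] → (-1.0959, 0.8034, -1.5)–(-1.405, 0.8034, -1.5)  len=0.3091
  (v1,v7,v3) [-++] → (1.0959, 0.8034, 1.5)–(-1.405, 0.8034, 1.5)  len=2.5009
  (v5,v7,v1) [-+-] → (1.405, 0.8034, 1.5)–(1.0959, 0.8034, 1.5)  len=0.3091
  (v6,v4,v2) [+-+] → (1.405, 0.8034, -1.5)–(-1.0959, 0.8034, -1.5)  len=2.5009
  (v6,v5,v4) [+--] → (1.405, 0.8034, -1.17)–(1.405, 0.8034, -1.5)  len=0.3300
  (v7,v5,v6) [+-+] → (1.405, 0.8034, 1.5)–(1.405, 0.8034, -1.17)  len=2.6700

Chained into 1 loop(s):
  loop 1: 8 segments, perimeter = 11.6200
Total perimeter = 11.620


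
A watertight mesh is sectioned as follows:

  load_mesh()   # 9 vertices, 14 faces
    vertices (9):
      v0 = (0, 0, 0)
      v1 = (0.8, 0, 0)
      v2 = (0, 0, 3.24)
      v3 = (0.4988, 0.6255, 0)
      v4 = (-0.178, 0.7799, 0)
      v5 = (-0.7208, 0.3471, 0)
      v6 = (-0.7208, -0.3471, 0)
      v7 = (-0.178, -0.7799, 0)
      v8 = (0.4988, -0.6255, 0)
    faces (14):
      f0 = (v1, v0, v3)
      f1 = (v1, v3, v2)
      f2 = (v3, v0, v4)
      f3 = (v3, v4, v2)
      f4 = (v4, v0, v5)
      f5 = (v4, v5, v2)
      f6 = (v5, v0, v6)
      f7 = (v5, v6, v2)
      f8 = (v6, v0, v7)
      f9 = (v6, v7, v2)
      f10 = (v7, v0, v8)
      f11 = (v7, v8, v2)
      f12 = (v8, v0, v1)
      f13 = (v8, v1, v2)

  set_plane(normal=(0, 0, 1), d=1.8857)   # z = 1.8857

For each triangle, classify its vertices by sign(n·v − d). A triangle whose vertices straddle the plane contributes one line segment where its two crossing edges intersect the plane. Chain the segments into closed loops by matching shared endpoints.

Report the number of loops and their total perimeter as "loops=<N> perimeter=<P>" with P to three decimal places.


Straddling triangles (7 of 14):
  (v1,v3,v2) [--+] → (0.208495, 0.261455, 1.8857)–(0.334395, 0, 1.8857)  len=0.2902
  (v3,v4,v2) [--+] → (-0.0744029, 0.325993, 1.8857)–(0.208495, 0.261455, 1.8857)  len=0.2902
  (v4,v5,v2) [--+] → (-0.30129, 0.145086, 1.8857)–(-0.0744029, 0.325993, 1.8857)  len=0.2902
  (v5,v6,v2) [--+] → (-0.30129, -0.145086, 1.8857)–(-0.30129, 0.145086, 1.8857)  len=0.2902
  (v6,v7,v2) [--+] → (-0.0744029, -0.325993, 1.8857)–(-0.30129, -0.145086, 1.8857)  len=0.2902
  (v7,v8,v2) [--+] → (0.208495, -0.261455, 1.8857)–(-0.0744029, -0.325993, 1.8857)  len=0.2902
  (v8,v1,v2) [--+] → (0.334395, 0, 1.8857)–(0.208495, -0.261455, 1.8857)  len=0.2902

Chained into 1 loop(s):
  loop 1: 7 segments, perimeter = 2.0312
Total perimeter = 2.031

loops=1 perimeter=2.031


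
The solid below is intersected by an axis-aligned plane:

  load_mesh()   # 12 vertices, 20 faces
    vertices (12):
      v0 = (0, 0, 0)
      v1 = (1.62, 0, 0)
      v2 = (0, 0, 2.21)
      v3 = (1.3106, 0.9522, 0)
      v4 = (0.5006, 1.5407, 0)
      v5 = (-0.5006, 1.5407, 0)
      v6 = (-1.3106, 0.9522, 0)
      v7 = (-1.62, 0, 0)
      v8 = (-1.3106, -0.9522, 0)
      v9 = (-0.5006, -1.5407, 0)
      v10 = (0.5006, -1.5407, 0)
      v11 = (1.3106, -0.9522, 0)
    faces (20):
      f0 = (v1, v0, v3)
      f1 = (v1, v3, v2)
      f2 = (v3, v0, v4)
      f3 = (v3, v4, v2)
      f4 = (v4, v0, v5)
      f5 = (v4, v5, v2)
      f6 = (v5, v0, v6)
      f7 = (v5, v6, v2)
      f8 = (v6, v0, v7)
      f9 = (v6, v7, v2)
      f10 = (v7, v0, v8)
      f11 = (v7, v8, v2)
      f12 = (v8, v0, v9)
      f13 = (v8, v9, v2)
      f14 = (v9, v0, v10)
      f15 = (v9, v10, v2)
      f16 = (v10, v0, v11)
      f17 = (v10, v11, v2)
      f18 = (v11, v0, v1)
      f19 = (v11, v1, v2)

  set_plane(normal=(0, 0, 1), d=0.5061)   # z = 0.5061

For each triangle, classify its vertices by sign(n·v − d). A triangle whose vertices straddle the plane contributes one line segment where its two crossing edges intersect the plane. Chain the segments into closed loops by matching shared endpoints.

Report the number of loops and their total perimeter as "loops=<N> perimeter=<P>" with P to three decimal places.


Straddling triangles (10 of 20):
  (v1,v3,v2) [--+] → (1.01047, 0.734142, 0.5061)–(1.24901, 0, 0.5061)  len=0.7719
  (v3,v4,v2) [--+] → (0.38596, 1.18787, 0.5061)–(1.01047, 0.734142, 0.5061)  len=0.7719
  (v4,v5,v2) [--+] → (-0.38596, 1.18787, 0.5061)–(0.38596, 1.18787, 0.5061)  len=0.7719
  (v5,v6,v2) [--+] → (-1.01047, 0.734142, 0.5061)–(-0.38596, 1.18787, 0.5061)  len=0.7719
  (v6,v7,v2) [--+] → (-1.24901, 0, 0.5061)–(-1.01047, 0.734142, 0.5061)  len=0.7719
  (v7,v8,v2) [--+] → (-1.01047, -0.734142, 0.5061)–(-1.24901, 0, 0.5061)  len=0.7719
  (v8,v9,v2) [--+] → (-0.38596, -1.18787, 0.5061)–(-1.01047, -0.734142, 0.5061)  len=0.7719
  (v9,v10,v2) [--+] → (0.38596, -1.18787, 0.5061)–(-0.38596, -1.18787, 0.5061)  len=0.7719
  (v10,v11,v2) [--+] → (1.01047, -0.734142, 0.5061)–(0.38596, -1.18787, 0.5061)  len=0.7719
  (v11,v1,v2) [--+] → (1.24901, 0, 0.5061)–(1.01047, -0.734142, 0.5061)  len=0.7719

Chained into 1 loop(s):
  loop 1: 10 segments, perimeter = 7.7193
Total perimeter = 7.719

loops=1 perimeter=7.719


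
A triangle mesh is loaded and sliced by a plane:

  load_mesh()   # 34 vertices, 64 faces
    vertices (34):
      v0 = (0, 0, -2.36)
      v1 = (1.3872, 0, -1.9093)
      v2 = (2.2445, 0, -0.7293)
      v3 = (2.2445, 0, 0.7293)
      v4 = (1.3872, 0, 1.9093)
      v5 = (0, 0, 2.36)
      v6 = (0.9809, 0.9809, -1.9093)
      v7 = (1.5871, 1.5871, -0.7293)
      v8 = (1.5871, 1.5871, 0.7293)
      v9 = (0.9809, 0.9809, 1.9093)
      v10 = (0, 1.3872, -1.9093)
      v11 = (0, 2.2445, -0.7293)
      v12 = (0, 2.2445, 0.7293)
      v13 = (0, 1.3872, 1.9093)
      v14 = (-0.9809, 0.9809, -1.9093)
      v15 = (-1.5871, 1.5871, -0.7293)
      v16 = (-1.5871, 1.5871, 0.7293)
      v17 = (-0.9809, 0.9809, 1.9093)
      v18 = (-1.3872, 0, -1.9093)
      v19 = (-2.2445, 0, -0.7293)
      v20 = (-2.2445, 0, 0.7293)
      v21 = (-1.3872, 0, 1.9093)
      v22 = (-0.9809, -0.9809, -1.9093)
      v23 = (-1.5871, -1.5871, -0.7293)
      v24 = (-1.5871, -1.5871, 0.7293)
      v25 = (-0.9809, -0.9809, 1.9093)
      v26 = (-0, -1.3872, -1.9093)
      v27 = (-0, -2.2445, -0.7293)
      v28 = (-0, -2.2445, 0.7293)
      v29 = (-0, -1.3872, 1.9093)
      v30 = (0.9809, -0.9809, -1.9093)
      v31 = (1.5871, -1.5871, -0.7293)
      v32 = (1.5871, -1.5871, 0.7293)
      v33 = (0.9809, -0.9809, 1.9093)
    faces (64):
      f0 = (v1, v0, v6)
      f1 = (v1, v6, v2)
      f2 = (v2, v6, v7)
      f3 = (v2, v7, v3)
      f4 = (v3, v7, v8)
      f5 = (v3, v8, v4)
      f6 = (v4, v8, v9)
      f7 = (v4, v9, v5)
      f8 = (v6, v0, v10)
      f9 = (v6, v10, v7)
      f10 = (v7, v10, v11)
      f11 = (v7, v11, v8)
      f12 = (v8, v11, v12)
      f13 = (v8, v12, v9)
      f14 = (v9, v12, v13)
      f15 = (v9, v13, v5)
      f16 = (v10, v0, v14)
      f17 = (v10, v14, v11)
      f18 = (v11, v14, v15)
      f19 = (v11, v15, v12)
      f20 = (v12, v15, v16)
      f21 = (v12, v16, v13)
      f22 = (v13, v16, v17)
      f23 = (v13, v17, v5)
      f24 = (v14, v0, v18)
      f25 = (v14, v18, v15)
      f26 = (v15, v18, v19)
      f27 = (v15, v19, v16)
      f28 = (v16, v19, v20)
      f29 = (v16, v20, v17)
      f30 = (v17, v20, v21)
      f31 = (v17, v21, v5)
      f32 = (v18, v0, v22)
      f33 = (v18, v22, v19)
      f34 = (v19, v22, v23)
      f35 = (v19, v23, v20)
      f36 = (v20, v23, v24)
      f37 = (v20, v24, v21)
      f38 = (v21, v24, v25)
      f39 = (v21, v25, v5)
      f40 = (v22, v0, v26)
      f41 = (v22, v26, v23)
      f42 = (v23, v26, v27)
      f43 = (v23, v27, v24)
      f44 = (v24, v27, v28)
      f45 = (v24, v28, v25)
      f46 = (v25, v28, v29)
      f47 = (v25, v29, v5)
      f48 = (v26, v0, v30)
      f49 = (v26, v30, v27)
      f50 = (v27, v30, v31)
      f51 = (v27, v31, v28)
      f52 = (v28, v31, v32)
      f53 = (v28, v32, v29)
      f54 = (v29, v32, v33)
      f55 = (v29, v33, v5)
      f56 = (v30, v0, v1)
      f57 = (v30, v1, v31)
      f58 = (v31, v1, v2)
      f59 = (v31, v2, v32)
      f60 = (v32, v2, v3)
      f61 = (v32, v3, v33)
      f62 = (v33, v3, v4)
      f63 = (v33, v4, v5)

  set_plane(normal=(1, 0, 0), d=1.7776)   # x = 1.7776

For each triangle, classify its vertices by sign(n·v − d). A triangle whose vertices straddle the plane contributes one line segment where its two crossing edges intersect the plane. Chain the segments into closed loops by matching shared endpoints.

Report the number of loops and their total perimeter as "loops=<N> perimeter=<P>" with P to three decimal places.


Straddling triangles (10 of 64):
  (v1,v6,v2) [--+] → (1.7776, 0.362442, -1.16531)–(1.7776, 0, -1.37195)  len=0.4172
  (v2,v6,v7) [+--] → (1.7776, 0.362442, -1.16531)–(1.7776, 1.12719, -0.7293)  len=0.8803
  (v2,v7,v3) [+-+] → (1.7776, 1.12719, -0.7293)–(1.7776, 1.12719, -0.30663)  len=0.4227
  (v3,v7,v8) [+--] → (1.7776, 1.12719, -0.30663)–(1.7776, 1.12719, 0.7293)  len=1.0359
  (v3,v8,v4) [+--] → (1.7776, 1.12719, 0.7293)–(1.7776, 0, 1.37195)  len=1.2975
  (v31,v1,v2) [--+] → (1.7776, 0, -1.37195)–(1.7776, -1.12719, -0.7293)  len=1.2975
  (v31,v2,v32) [-+-] → (1.7776, -1.12719, -0.7293)–(1.7776, -1.12719, 0.30663)  len=1.0359
  (v32,v2,v3) [-++] → (1.7776, -1.12719, 0.30663)–(1.7776, -1.12719, 0.7293)  len=0.4227
  (v32,v3,v33) [-+-] → (1.7776, -1.12719, 0.7293)–(1.7776, -0.362442, 1.16531)  len=0.8803
  (v33,v3,v4) [-+-] → (1.7776, -0.362442, 1.16531)–(1.7776, 0, 1.37195)  len=0.4172

Chained into 1 loop(s):
  loop 1: 10 segments, perimeter = 8.1073
Total perimeter = 8.107

loops=1 perimeter=8.107


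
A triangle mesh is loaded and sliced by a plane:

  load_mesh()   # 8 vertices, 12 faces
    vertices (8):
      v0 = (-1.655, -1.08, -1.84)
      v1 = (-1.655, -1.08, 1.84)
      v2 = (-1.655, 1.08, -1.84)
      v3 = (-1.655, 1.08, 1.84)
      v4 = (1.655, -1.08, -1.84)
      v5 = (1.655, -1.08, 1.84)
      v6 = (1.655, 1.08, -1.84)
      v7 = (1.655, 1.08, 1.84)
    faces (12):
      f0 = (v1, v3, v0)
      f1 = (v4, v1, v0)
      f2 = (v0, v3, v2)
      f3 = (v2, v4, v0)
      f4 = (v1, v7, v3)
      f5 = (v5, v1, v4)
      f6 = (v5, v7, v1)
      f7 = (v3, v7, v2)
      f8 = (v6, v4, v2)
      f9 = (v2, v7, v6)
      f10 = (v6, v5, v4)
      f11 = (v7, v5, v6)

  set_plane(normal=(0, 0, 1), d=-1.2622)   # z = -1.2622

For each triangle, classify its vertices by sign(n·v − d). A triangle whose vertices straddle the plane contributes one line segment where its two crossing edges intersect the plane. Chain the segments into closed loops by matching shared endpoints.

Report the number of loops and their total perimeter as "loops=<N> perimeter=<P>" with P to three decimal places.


Straddling triangles (8 of 12):
  (v1,v3,v0) [++-] → (-1.655, -0.740857, -1.2622)–(-1.655, -1.08, -1.2622)  len=0.3391
  (v4,v1,v0) [-+-] → (1.13529, -1.08, -1.2622)–(-1.655, -1.08, -1.2622)  len=2.7903
  (v0,v3,v2) [-+-] → (-1.655, -0.740857, -1.2622)–(-1.655, 1.08, -1.2622)  len=1.8209
  (v5,v1,v4) [++-] → (1.13529, -1.08, -1.2622)–(1.655, -1.08, -1.2622)  len=0.5197
  (v3,v7,v2) [++-] → (-1.13529, 1.08, -1.2622)–(-1.655, 1.08, -1.2622)  len=0.5197
  (v2,v7,v6) [-+-] → (-1.13529, 1.08, -1.2622)–(1.655, 1.08, -1.2622)  len=2.7903
  (v6,v5,v4) [-+-] → (1.655, 0.740857, -1.2622)–(1.655, -1.08, -1.2622)  len=1.8209
  (v7,v5,v6) [++-] → (1.655, 0.740857, -1.2622)–(1.655, 1.08, -1.2622)  len=0.3391

Chained into 1 loop(s):
  loop 1: 8 segments, perimeter = 10.9400
Total perimeter = 10.940

loops=1 perimeter=10.940
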